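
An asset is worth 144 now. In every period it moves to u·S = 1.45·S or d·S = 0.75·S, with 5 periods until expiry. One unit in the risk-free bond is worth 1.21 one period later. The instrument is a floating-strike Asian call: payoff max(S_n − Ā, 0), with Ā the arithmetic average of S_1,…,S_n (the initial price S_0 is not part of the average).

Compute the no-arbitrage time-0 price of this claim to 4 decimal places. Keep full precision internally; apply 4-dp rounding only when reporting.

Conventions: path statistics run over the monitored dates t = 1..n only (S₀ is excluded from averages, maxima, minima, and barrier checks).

With p* = (R−d)/(u−d) = 0.6571, sum probability × payoff across the paths and divide by R^5.
Enumerate all 2^5 = 32 price paths (U = up ×1.45, D = down ×0.75); each path with k up-moves has probability p*^k·(1−p*)^(5−k).
DDDDD: Ā=65.8969, payoff=0.0000, prob=0.004738
UDDDD: Ā=127.4006, payoff=0.0000, prob=0.009081
DUDDD: Ā=107.2406, payoff=0.0000, prob=0.009081
UUDDD: Ā=207.3319, payoff=0.0000, prob=0.017404
DDUDD: Ā=92.1206, payoff=0.0000, prob=0.009081
UDUDD: Ā=178.0999, payoff=0.0000, prob=0.017404
DUUDD: Ā=157.9399, payoff=0.0000, prob=0.017404
UUUDD: Ā=305.3504, payoff=0.0000, prob=0.033358
DDDUD: Ā=80.7806, payoff=0.0000, prob=0.009081
UDDUD: Ā=156.1759, payoff=0.0000, prob=0.017404
DUDUD: Ā=136.0159, payoff=0.0000, prob=0.017404
UUDUD: Ā=262.9640, payoff=0.0000, prob=0.033358
DDUUD: Ā=120.8959, payoff=6.8310, prob=0.017404
UDUUD: Ā=233.7320, payoff=13.2066, prob=0.033358
DUUUD: Ā=213.5720, payoff=33.3666, prob=0.033358
UUUUD: Ā=412.9059, payoff=64.5088, prob=0.063937
DDDDU: Ā=72.2756, payoff=0.0000, prob=0.009081
UDDDU: Ā=139.7329, payoff=0.0000, prob=0.017404
DUDDU: Ā=119.5729, payoff=8.1540, prob=0.017404
UUDDU: Ā=231.1742, payoff=15.7644, prob=0.033358
DDUDU: Ā=104.4529, payoff=23.2740, prob=0.017404
UDUDU: Ā=201.9422, payoff=44.9964, prob=0.033358
DUUDU: Ā=181.7822, payoff=65.1564, prob=0.033358
UUUDU: Ā=351.4456, payoff=125.9690, prob=0.063937
DDDUU: Ā=93.1129, payoff=34.6140, prob=0.017404
UDDUU: Ā=180.0182, payoff=66.9204, prob=0.033358
DUDUU: Ā=159.8582, payoff=87.0804, prob=0.033358
UUDUU: Ā=309.0592, payoff=168.3554, prob=0.063937
DDUUU: Ā=144.7382, payoff=102.2004, prob=0.033358
UDUUU: Ā=279.8272, payoff=197.5874, prob=0.063937
DUUUU: Ā=259.6672, payoff=217.7474, prob=0.063937
UUUUU: Ā=502.0233, payoff=420.9784, prob=0.122546
Price = Σ prob·payoff / R^5 = 116.655991 / 2.593742 = 44.9759

price = 44.9759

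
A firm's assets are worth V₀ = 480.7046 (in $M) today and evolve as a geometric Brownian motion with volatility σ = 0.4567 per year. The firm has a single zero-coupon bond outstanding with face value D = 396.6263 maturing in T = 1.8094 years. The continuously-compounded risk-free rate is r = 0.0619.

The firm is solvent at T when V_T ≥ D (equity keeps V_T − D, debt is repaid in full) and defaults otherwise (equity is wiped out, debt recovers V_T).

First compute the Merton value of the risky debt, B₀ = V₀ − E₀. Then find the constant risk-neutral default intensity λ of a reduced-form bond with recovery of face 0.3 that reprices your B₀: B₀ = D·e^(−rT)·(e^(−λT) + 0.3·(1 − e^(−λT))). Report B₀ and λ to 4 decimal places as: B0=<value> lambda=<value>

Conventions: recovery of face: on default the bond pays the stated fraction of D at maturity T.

Apply the equity-as-call identities (strike 396.6263, horizon 1.8094 years):
d₁ = [ln(V₀/D) + (r + σ²/2)T] / (σ√T)
   = [ln(480.7046/396.6263) + (0.0619 + 0.5·0.4567²)·1.8094] / (0.4567·√1.8094)
   = [0.192258 + 0.300700] / 0.614325 = 0.802438
d₂ = d₁ − σ√T = 0.802438 − 0.614325 = 0.188113
N(d₁) = 0.788850,  N(d₂) = 0.574606,  e^(−rT) = 0.894043
E₀ = V₀·N(d₁) − D·e^(−rT)·N(d₂)
   = 480.7046·0.788850 − 396.6263·0.894043·0.574606 = 175.448195
B₀ = V₀ − E₀ = 480.7046 − 175.448195 = 305.256405
e^(−λT) = (B₀·e^(rT)/D − 0.3)/(1 − 0.3) = (305.2564·1.118515/396.6263 − 0.3)/0.7 = 0.80120742
λ = −ln(0.80120742)/1.8094 = 0.122491

B0=305.2564 lambda=0.1225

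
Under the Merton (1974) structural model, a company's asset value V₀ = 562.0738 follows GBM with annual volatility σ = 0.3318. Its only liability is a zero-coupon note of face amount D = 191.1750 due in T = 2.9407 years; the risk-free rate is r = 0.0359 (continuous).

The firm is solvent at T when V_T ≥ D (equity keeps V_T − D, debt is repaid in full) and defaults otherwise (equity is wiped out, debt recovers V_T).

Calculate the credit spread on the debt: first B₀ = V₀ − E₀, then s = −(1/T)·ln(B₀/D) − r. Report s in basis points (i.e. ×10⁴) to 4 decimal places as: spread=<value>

Apply the equity-as-call identities (strike 191.1750, horizon 2.9407 years):
d₁ = [ln(V₀/D) + (r + σ²/2)T] / (σ√T)
   = [ln(562.0738/191.1750) + (0.0359 + 0.5·0.3318²)·2.9407] / (0.3318·√2.9407)
   = [1.078444 + 0.267444] / 0.568986 = 2.365414
d₂ = d₁ − σ√T = 2.365414 − 0.568986 = 1.796427
N(d₁) = 0.990995,  N(d₂) = 0.963787,  e^(−rT) = 0.899810
E₀ = V₀·N(d₁) − D·e^(−rT)·N(d₂)
   = 562.0738·0.990995 − 191.1750·0.899810·0.963787 = 391.220530
B₀ = V₀ − E₀ = 562.0738 − 391.220530 = 170.853270
spread = −(1/T)·ln(B₀/D) − r = −(1/2.9407)·ln(170.853270/191.1750) − 0.0359 = 0.00231679
in basis points: 0.00231679 × 10⁴ = 23.1679 bp

spread=23.1679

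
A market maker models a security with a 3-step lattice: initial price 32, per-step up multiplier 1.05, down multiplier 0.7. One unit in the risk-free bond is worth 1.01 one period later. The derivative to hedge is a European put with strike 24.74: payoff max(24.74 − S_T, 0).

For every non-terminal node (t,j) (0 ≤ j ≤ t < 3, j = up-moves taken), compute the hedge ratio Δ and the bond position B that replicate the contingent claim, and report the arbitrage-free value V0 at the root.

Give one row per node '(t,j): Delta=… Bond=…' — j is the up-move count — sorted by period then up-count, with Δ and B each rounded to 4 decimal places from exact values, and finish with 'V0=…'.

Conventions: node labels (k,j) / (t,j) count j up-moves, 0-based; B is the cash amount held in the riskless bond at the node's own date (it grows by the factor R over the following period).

(0,0): Delta=-0.1552 Bond=5.2754
(1,0): Delta=-1.0000 Bond=24.2525
(1,1): Delta=-0.0825 Bond=2.8863
(2,0): Delta=-1.0000 Bond=24.4950
(2,1): Delta=-1.0000 Bond=24.4950
(2,2): Delta=-0.0036 Bond=0.1307
V0=0.3102

Since d<R<u, set p* = (R−d)/(u−d) = 0.8857; price each node as the discounted p*-expectation of its children.
Expiry values: V(3,0)=13.7640, V(3,1)=8.2760, V(3,2)=0.0440, V(3,3)=0.0000
Node (2,0) S=15.6800: V=(p*·8.2760+(1−p*)·13.7640)/1.01=8.8150; Δ=(8.2760−13.7640)/(16.4640−10.9760)=-1.0000; B=V−Δ·S=24.4950
Node (2,1) S=23.5200: V=(p*·0.0440+(1−p*)·8.2760)/1.01=0.9750; Δ=(0.0440−8.2760)/(24.6960−16.4640)=-1.0000; B=V−Δ·S=24.4950
Node (2,2) S=35.2800: V=(p*·0.0000+(1−p*)·0.0440)/1.01=0.0050; Δ=(0.0000−0.0440)/(37.0440−24.6960)=-0.0036; B=V−Δ·S=0.1307
Node (1,0) S=22.4000: V=(p*·0.9750+(1−p*)·8.8150)/1.01=1.8525; Δ=(0.9750−8.8150)/(23.5200−15.6800)=-1.0000; B=V−Δ·S=24.2525
Node (1,1) S=33.6000: V=(p*·0.0050+(1−p*)·0.9750)/1.01=0.1147; Δ=(0.0050−0.9750)/(35.2800−23.5200)=-0.0825; B=V−Δ·S=2.8863
Node (0,0) S=32.0000: V=(p*·0.1147+(1−p*)·1.8525)/1.01=0.3102; Δ=(0.1147−1.8525)/(33.6000−22.4000)=-0.1552; B=V−Δ·S=5.2754
Sanity check at the root: Δ(0,0)·S0 + B(0,0) reproduces V0 = 0.3102.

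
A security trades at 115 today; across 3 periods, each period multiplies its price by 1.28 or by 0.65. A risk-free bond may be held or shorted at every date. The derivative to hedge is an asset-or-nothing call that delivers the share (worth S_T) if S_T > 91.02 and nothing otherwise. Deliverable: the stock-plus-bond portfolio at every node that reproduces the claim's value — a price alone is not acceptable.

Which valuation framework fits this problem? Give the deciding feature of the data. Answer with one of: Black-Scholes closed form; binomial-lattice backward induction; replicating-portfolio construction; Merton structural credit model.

framework: replicating-portfolio construction

Key observation: what is demanded is not a single number but the (Δ, B) position at each node of the 1.28/0.65 tree starting at 115; constructing those positions is the replicating-portfolio method.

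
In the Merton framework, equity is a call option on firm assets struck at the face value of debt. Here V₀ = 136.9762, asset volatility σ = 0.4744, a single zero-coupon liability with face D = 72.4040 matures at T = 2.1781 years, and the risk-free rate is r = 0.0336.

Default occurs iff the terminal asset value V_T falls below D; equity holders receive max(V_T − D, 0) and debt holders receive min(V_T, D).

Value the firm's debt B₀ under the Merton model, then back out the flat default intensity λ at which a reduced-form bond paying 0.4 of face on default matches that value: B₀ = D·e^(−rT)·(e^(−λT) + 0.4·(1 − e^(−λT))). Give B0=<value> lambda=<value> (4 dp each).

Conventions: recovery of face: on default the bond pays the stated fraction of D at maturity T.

B0=62.0616 lambda=0.0637

Equity is a call on the firm's assets struck at D = 72.4040:
d₁ = [ln(V₀/D) + (r + σ²/2)T] / (σ√T)
   = [ln(136.9762/72.4040) + (0.0336 + 0.5·0.4744²)·2.1781] / (0.4744·√2.1781)
   = [0.637546 + 0.318281] / 0.700138 = 1.365197
d₂ = d₁ − σ√T = 1.365197 − 0.700138 = 0.665059
N(d₁) = 0.913904,  N(d₂) = 0.746994,  e^(−rT) = 0.929430
E₀ = V₀·N(d₁) − D·e^(−rT)·N(d₂)
   = 136.9762·0.913904 − 72.4040·0.929430·0.746994 = 74.914648
B₀ = V₀ − E₀ = 136.9762 − 74.914648 = 62.061552
e^(−λT) = (B₀·e^(rT)/D − 0.4)/(1 − 0.4) = (62.0616·1.075929/72.4040 − 0.4)/0.6 = 0.87039975
λ = −ln(0.87039975)/2.1781 = 0.063726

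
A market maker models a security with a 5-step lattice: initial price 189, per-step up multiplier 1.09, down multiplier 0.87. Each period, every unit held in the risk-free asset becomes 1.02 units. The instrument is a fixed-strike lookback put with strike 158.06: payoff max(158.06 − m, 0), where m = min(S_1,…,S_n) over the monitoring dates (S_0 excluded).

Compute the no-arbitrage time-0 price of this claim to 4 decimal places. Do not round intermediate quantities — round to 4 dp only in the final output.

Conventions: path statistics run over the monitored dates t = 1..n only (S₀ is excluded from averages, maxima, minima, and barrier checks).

price = 4.3394

With p* = (R−d)/(u−d) = 0.6818, sum probability × payoff across the paths and divide by R^5.
Enumerate all 2^5 = 32 price paths (U = up ×1.09, D = down ×0.87); each path with k up-moves has probability p*^k·(1−p*)^(5−k).
DDDDD: m=94.2016, payoff=63.8584, prob=0.003261
UDDDD: m=118.0226, payoff=40.0374, prob=0.006988
DUDDD: m=118.0226, payoff=40.0374, prob=0.006988
UUDDD: m=147.8674, payoff=10.1926, prob=0.014975
DDUDD: m=118.0226, payoff=40.0374, prob=0.006988
UDUDD: m=147.8674, payoff=10.1926, prob=0.014975
DUUDD: m=147.8674, payoff=10.1926, prob=0.014975
UUUDD: m=185.2592, payoff=0.0000, prob=0.032089
DDDUD: m=118.0226, payoff=40.0374, prob=0.006988
UDDUD: m=147.8674, payoff=10.1926, prob=0.014975
DUDUD: m=147.8674, payoff=10.1926, prob=0.014975
UUDUD: m=185.2592, payoff=0.0000, prob=0.032089
DDUUD: m=143.0541, payoff=15.0059, prob=0.014975
UDUUD: m=179.2287, payoff=0.0000, prob=0.032089
DUUUD: m=164.4300, payoff=0.0000, prob=0.032089
UUUUD: m=206.0100, payoff=0.0000, prob=0.068762
DDDDU: m=108.2776, payoff=49.7824, prob=0.006988
UDDDU: m=135.6582, payoff=22.4018, prob=0.014975
DUDDU: m=135.6582, payoff=22.4018, prob=0.014975
UUDDU: m=169.9626, payoff=0.0000, prob=0.032089
DDUDU: m=135.6582, payoff=22.4018, prob=0.014975
UDUDU: m=169.9626, payoff=0.0000, prob=0.032089
DUUDU: m=164.4300, payoff=0.0000, prob=0.032089
UUUDU: m=206.0100, payoff=0.0000, prob=0.068762
DDDUU: m=124.4571, payoff=33.6029, prob=0.014975
UDDUU: m=155.9290, payoff=2.1310, prob=0.032089
DUDUU: m=155.9290, payoff=2.1310, prob=0.032089
UUDUU: m=195.3593, payoff=0.0000, prob=0.068762
DDUUU: m=143.0541, payoff=15.0059, prob=0.032089
UDUUU: m=179.2287, payoff=0.0000, prob=0.068762
DUUUU: m=164.4300, payoff=0.0000, prob=0.068762
UUUUU: m=206.0100, payoff=0.0000, prob=0.147348
Price = Σ prob·payoff / R^5 = 4.791071 / 1.104081 = 4.3394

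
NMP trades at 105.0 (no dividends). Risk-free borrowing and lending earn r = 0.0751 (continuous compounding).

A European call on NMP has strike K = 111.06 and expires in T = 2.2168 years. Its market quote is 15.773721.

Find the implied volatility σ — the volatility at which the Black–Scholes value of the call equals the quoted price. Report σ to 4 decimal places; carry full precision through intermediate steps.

sigma = 0.1574

At σ = 0.1574 the Black–Scholes value reproduces the quote:
σ√T = 0.1574·√2.2168 = 0.234352
d₁ = (ln(S/K) + (r+σ²/2)T) / (σ√T) = (ln(105.0/111.06) + (0.0751+0.1574²/2)·2.2168) / 0.234352 = (-0.056110 + 0.193942) / 0.234352 = 0.588141
d₂ = d₁ − σ√T = 0.588141 − 0.234352 = 0.353789
e^{−rT} = 0.846638
N(d₁) = 0.721781,  N(d₂) = 0.638252
V = S·N(d₁) − K·e^{−rT}·N(d₂) = 75.787019 − 60.013299 = 15.773721 (the observed quote) — the price is monotone increasing in volatility, hence this σ is the only solution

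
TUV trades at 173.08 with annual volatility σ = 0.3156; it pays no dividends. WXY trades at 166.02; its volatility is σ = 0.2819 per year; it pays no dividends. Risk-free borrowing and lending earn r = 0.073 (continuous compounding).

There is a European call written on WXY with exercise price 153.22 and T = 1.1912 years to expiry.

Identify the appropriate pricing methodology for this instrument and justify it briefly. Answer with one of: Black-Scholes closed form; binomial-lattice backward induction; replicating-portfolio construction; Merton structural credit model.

framework: Black-Scholes closed form

Key observation: a European-exercise option on WXY struck at 153.22 — a GBM underlying with constant parameters — admits an analytic price: the data contain no early exercise, no discrete tree, no debt structure.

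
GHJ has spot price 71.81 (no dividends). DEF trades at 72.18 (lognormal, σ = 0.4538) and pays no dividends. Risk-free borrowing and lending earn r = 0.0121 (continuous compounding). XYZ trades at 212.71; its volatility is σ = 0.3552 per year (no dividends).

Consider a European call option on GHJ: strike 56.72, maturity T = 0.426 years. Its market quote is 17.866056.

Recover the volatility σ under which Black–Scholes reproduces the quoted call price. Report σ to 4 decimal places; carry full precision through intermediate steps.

At σ = 0.4778 the Black–Scholes value reproduces the quote:
σ√T = 0.4778·√0.426 = 0.311854
d₁ = (ln(S/K) + (r+σ²/2)T) / (σ√T) = (ln(71.81/56.72) + (0.0121+0.4778²/2)·0.426) / 0.311854 = (0.235897 + 0.053781) / 0.311854 = 0.928890
d₂ = d₁ − σ√T = 0.928890 − 0.311854 = 0.617036
e^{−rT} = 0.994859
N(d₁) = 0.823527,  N(d₂) = 0.731395
V = S·N(d₁) − K·e^{−rT}·N(d₂) = 59.137472 − 41.271416 = 17.866056 (the quoted price), and the Black–Scholes price is strictly increasing in σ, so σ is unique

sigma = 0.4778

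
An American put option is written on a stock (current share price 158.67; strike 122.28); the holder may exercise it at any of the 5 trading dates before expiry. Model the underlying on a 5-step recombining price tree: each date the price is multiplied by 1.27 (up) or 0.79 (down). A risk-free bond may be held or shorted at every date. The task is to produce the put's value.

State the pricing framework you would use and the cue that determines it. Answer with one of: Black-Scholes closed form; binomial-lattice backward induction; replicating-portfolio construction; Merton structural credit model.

Key observation: early exercise of the strike-122.28 put must be checked at each of the 5 dates (spot 158.67), which forces a node-by-node comparison of intrinsic and continuation value backward from expiry.

framework: binomial-lattice backward induction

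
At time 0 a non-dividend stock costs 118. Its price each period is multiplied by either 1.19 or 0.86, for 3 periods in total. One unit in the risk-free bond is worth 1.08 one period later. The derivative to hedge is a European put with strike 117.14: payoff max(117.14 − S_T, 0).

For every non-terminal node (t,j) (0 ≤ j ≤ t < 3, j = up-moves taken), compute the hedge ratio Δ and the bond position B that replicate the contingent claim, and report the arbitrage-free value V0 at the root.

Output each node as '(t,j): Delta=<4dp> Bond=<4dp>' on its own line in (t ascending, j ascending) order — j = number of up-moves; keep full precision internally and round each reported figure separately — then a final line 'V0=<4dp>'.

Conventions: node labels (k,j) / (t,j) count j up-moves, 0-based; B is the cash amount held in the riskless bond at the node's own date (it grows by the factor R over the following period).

No-arbitrage ⇒ martingale measure with p* = (R−d)/(u−d) = 0.6667.
Terminal payoffs: V(3,0)=42.0854, V(3,1)=13.2854, V(3,2)=0.0000, V(3,3)=0.0000
Node (2,0) S=87.2728: V=(p*·13.2854+(1−p*)·42.0854)/1.08=21.1902; Δ=(13.2854−42.0854)/(103.8546−75.0546)=-1.0000; B=V−Δ·S=108.4630
Node (2,1) S=120.7612: V=(p*·0.0000+(1−p*)·13.2854)/1.08=4.1004; Δ=(0.0000−13.2854)/(143.7058−103.8546)=-0.3334; B=V−Δ·S=44.3591
Node (2,2) S=167.0998: V=(p*·0.0000+(1−p*)·0.0000)/1.08=0.0000; Δ=(0.0000−0.0000)/(198.8488−143.7058)=0.0000; B=V−Δ·S=0.0000
Node (1,0) S=101.4800: V=(p*·4.1004+(1−p*)·21.1902)/1.08=9.0713; Δ=(4.1004−21.1902)/(120.7612−87.2728)=-0.5103; B=V−Δ·S=60.8584
Node (1,1) S=140.4200: V=(p*·0.0000+(1−p*)·4.1004)/1.08=1.2656; Δ=(0.0000−4.1004)/(167.0998−120.7612)=-0.0885; B=V−Δ·S=13.6911
Node (0,0) S=118.0000: V=(p*·1.2656+(1−p*)·9.0713)/1.08=3.5810; Δ=(1.2656−9.0713)/(140.4200−101.4800)=-0.2005; B=V−Δ·S=27.2347
As a check, the time-0 holding Δ(0,0)·S0 + B(0,0) comes to 3.5810 — exactly V0.

(0,0): Delta=-0.2005 Bond=27.2347
(1,0): Delta=-0.5103 Bond=60.8584
(1,1): Delta=-0.0885 Bond=13.6911
(2,0): Delta=-1.0000 Bond=108.4630
(2,1): Delta=-0.3334 Bond=44.3591
(2,2): Delta=0.0000 Bond=0.0000
V0=3.5810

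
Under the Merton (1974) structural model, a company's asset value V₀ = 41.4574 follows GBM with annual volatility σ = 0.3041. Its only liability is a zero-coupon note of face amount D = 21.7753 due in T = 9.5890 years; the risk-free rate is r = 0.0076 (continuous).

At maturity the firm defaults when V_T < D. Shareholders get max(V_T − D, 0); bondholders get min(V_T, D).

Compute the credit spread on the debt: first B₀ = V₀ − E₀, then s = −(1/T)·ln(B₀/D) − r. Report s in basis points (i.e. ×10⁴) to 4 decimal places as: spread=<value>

spread=185.0934

Apply the equity-as-call identities (strike 21.7753, horizon 9.5890 years):
d₁ = [ln(V₀/D) + (r + σ²/2)T] / (σ√T)
   = [ln(41.4574/21.7753) + (0.0076 + 0.5·0.3041²)·9.5890] / (0.3041·√9.5890)
   = [0.643890 + 0.516256] / 0.941679 = 1.231997
d₂ = d₁ − σ√T = 1.231997 − 0.941679 = 0.290318
N(d₁) = 0.891025,  N(d₂) = 0.614213,  e^(−rT) = 0.929716
E₀ = V₀·N(d₁) − D·e^(−rT)·N(d₂)
   = 41.4574·0.891025 − 21.7753·0.929716·0.614213 = 24.504925
B₀ = V₀ − E₀ = 41.4574 − 24.504925 = 16.952475
spread = −(1/T)·ln(B₀/D) − r = −(1/9.5890)·ln(16.952475/21.7753) − 0.0076 = 0.01850934
in basis points: 0.01850934 × 10⁴ = 185.0934 bp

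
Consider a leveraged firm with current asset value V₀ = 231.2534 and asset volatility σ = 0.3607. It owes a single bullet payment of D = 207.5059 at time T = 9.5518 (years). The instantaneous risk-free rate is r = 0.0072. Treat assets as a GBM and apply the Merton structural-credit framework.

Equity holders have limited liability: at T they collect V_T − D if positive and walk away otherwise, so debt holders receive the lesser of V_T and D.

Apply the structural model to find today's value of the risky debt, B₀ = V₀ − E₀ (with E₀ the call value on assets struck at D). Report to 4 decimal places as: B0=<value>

B0=121.6431

Work the structural quantities from V₀ = 231.2534 against face 207.5059:
d₁ = [ln(V₀/D) + (r + σ²/2)T] / (σ√T)
   = [ln(231.2534/207.5059) + (0.0072 + 0.5·0.3607²)·9.5518] / (0.3607·√9.5518)
   = [0.108354 + 0.690139] / 1.114779 = 0.716280
d₂ = d₁ − σ√T = 0.716280 − 1.114779 = -0.398499
N(d₁) = 0.763091,  N(d₂) = 0.345131,  e^(−rT) = 0.933539
E₀ = V₀·N(d₁) − D·e^(−rT)·N(d₂)
   = 231.2534·0.763091 − 207.5059·0.933539·0.345131 = 109.610319
B₀ = V₀ − E₀ = 231.2534 − 109.610319 = 121.643081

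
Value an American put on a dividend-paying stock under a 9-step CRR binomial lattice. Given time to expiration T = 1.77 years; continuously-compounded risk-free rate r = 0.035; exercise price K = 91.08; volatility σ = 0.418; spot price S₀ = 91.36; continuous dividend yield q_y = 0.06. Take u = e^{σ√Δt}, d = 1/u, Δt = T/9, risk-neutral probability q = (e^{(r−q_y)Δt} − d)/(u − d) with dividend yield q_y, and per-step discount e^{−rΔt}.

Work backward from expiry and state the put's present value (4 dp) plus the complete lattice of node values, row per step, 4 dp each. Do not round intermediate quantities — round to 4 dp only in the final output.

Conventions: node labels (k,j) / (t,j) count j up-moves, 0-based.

Δt=0.19667  u=1.20366  d=0.83080  q=0.44064  discount=0.99314
step 9 (expiry): payoffs max(K−S,0) = 73.8531 66.1216 54.9200 38.6911 15.1785 0.0000 0.0000 0.0000 0.0000 0.0000
k=8: (k=8,j=0): S=20.7354, K−S=70.3446, hold=69.9631 ⇒ V=70.3446 exercise | (k=8,j=1): S=30.0416, K−S=61.0384, hold=60.7661 ⇒ V=61.0384 exercise | (k=8,j=2): S=43.5245, K−S=47.5555, hold=47.4413 ⇒ V=47.5555 exercise | (k=8,j=3): S=63.0587, K−S=28.0213, hold=28.1362 ⇒ V=28.1362 continue | (k=8,j=4): S=91.3600, K−S=0.0000, hold=8.4321 ⇒ V=8.4321 continue | (k=8,j=5): S=132.3632, K−S=0.0000, hold=0.0000 ⇒ V=0.0000 continue | (k=8,j=6): S=191.7690, K−S=0.0000, hold=0.0000 ⇒ V=0.0000 continue | (k=8,j=7): S=277.8367, K−S=0.0000, hold=0.0000 ⇒ V=0.0000 continue | (k=8,j=8): S=402.5323, K−S=0.0000, hold=0.0000 ⇒ V=0.0000 continue
k=7: (k=7,j=0): S=24.9584, K−S=66.1216, hold=65.7896 ⇒ V=66.1216 exercise | (k=7,j=1): S=36.1600, K−S=54.9200, hold=54.7194 ⇒ V=54.9200 exercise | (k=7,j=2): S=52.3889, K−S=38.6911, hold=38.7312 ⇒ V=38.7312 continue | (k=7,j=3): S=75.9015, K−S=15.1785, hold=19.3204 ⇒ V=19.3204 continue | (k=7,j=4): S=109.9668, K−S=0.0000, hold=4.6842 ⇒ V=4.6842 continue | (k=7,j=5): S=159.3209, K−S=0.0000, hold=0.0000 ⇒ V=0.0000 continue | (k=7,j=6): S=230.8256, K−S=0.0000, hold=0.0000 ⇒ V=0.0000 continue | (k=7,j=7): S=334.4222, K−S=0.0000, hold=0.0000 ⇒ V=0.0000 continue
k=6: (k=6,j=0): S=30.0416, K−S=61.0384, hold=60.7661 ⇒ V=61.0384 exercise | (k=6,j=1): S=43.5245, K−S=47.5555, hold=47.4588 ⇒ V=47.5555 exercise | (k=6,j=2): S=63.0587, K−S=28.0213, hold=29.9711 ⇒ V=29.9711 continue | (k=6,j=3): S=91.3600, K−S=0.0000, hold=12.7829 ⇒ V=12.7829 continue | (k=6,j=4): S=132.3632, K−S=0.0000, hold=2.6022 ⇒ V=2.6022 continue | (k=6,j=5): S=191.7690, K−S=0.0000, hold=0.0000 ⇒ V=0.0000 continue | (k=6,j=6): S=277.8367, K−S=0.0000, hold=0.0000 ⇒ V=0.0000 continue
k=5: (k=5,j=0): S=36.1600, K−S=54.9200, hold=54.7194 ⇒ V=54.9200 exercise | (k=5,j=1): S=52.3889, K−S=38.6911, hold=39.5341 ⇒ V=39.5341 continue | (k=5,j=2): S=75.9015, K−S=15.1785, hold=22.2437 ⇒ V=22.2437 continue | (k=5,j=3): S=109.9668, K−S=0.0000, hold=8.2400 ⇒ V=8.2400 continue | (k=5,j=4): S=159.3209, K−S=0.0000, hold=1.4456 ⇒ V=1.4456 continue | (k=5,j=5): S=230.8256, K−S=0.0000, hold=0.0000 ⇒ V=0.0000 continue
k=4: (k=4,j=0): S=43.5245, K−S=47.5555, hold=47.8102 ⇒ V=47.8102 continue | (k=4,j=1): S=63.0587, K−S=28.0213, hold=31.6964 ⇒ V=31.6964 continue | (k=4,j=2): S=91.3600, K−S=0.0000, hold=15.9629 ⇒ V=15.9629 continue | (k=4,j=3): S=132.3632, K−S=0.0000, hold=5.2102 ⇒ V=5.2102 continue | (k=4,j=4): S=191.7690, K−S=0.0000, hold=0.8031 ⇒ V=0.8031 continue
k=3: (k=3,j=0): S=52.3889, K−S=38.6911, hold=40.4306 ⇒ V=40.4306 continue | (k=3,j=1): S=75.9015, K−S=15.1785, hold=24.5938 ⇒ V=24.5938 continue | (k=3,j=2): S=109.9668, K−S=0.0000, hold=11.1479 ⇒ V=11.1479 continue | (k=3,j=3): S=159.3209, K−S=0.0000, hold=3.2458 ⇒ V=3.2458 continue
k=2: (k=2,j=0): S=63.0587, K−S=28.0213, hold=33.2229 ⇒ V=33.2229 continue | (k=2,j=1): S=91.3600, K−S=0.0000, hold=18.5410 ⇒ V=18.5410 continue | (k=2,j=2): S=132.3632, K−S=0.0000, hold=7.6134 ⇒ V=7.6134 continue
k=1: (k=1,j=0): S=75.9015, K−S=15.1785, hold=26.5700 ⇒ V=26.5700 continue | (k=1,j=1): S=109.9668, K−S=0.0000, hold=13.6317 ⇒ V=13.6317 continue
k=0: (k=0,j=0): S=91.3600, K−S=0.0000, hold=20.7258 ⇒ V=20.7258 continue

price = 20.7258
tree:
20.7258
26.5700 13.6317
33.2229 18.5410 7.6134
40.4306 24.5938 11.1479 3.2458
47.8102 31.6964 15.9629 5.2102 0.8031
54.9200 39.5341 22.2437 8.2400 1.4456 0.0000
61.0384 47.5555 29.9711 12.7829 2.6022 0.0000 0.0000
66.1216 54.9200 38.7312 19.3204 4.6842 0.0000 0.0000 0.0000
70.3446 61.0384 47.5555 28.1362 8.4321 0.0000 0.0000 0.0000 0.0000
73.8531 66.1216 54.9200 38.6911 15.1785 0.0000 0.0000 0.0000 0.0000 0.0000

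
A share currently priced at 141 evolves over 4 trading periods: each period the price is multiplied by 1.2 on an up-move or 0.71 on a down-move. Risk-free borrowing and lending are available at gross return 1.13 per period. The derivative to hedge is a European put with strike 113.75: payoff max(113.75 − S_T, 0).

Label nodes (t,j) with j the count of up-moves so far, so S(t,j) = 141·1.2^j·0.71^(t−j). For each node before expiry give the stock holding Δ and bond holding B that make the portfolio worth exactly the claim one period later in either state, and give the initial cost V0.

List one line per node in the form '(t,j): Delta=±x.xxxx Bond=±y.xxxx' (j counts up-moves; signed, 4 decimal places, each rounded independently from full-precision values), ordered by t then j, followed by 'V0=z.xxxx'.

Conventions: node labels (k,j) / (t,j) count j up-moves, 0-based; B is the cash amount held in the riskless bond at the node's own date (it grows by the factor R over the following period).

(0,0): Delta=-0.0587 Bond=9.2548
(1,0): Delta=-0.3051 Bond=35.1277
(1,1): Delta=-0.0344 Bond=6.3463
(2,0): Delta=-1.0000 Bond=89.0829
(2,1): Delta=-0.2366 Bond=31.4628
(2,2): Delta=-0.0145 Bond=3.1228
(3,0): Delta=-1.0000 Bond=100.6637
(3,1): Delta=-1.0000 Bond=100.6637
(3,2): Delta=-0.1614 Bond=24.7012
(3,3): Delta=0.0000 Bond=0.0000
V0=0.9749

Risk-neutral probability p* = (R−d)/(u−d) = (1.13−0.71)/(1.2−0.71) = 0.8571.
Terminal payoffs: V(4,0)=77.9195, V(4,1)=53.1915, V(4,2)=11.3975, V(4,3)=0.0000, V(4,4)=0.0000
  t=3,j=0: stock 50.4655 → up 60.5585 (V=53.1915), down 35.8305 (V=77.9195). Price 50.1983; hedge Δ=-1.0000, bond B=100.6637.
  t=3,j=1: stock 85.2937 → up 102.3525 (V=11.3975), down 60.5585 (V=53.1915). Price 15.3700; hedge Δ=-1.0000, bond B=100.6637.
  t=3,j=2: stock 144.1584 → up 172.9901 (V=0.0000), down 102.3525 (V=11.3975). Price 1.4409; hedge Δ=-0.1614, bond B=24.7012.
  t=3,j=3: stock 243.6480 → up 292.3776 (V=0.0000), down 172.9901 (V=0.0000). Price 0.0000; hedge Δ=0.0000, bond B=0.0000.
  t=2,j=0: stock 71.0781 → up 85.2937 (V=15.3700), down 50.4655 (V=50.1983). Price 18.0048; hedge Δ=-1.0000, bond B=89.0829.
  t=2,j=1: stock 120.1320 → up 144.1584 (V=1.4409), down 85.2937 (V=15.3700). Price 3.0361; hedge Δ=-0.2366, bond B=31.4628.
  t=2,j=2: stock 203.0400 → up 243.6480 (V=0.0000), down 144.1584 (V=1.4409). Price 0.1822; hedge Δ=-0.0145, bond B=3.1228.
  t=1,j=0: stock 100.1100 → up 120.1320 (V=3.0361), down 71.0781 (V=18.0048). Price 4.5792; hedge Δ=-0.3051, bond B=35.1277.
  t=1,j=1: stock 169.2000 → up 203.0400 (V=0.1822), down 120.1320 (V=3.0361). Price 0.5220; hedge Δ=-0.0344, bond B=6.3463.
  t=0,j=0: stock 141.0000 → up 169.2000 (V=0.5220), down 100.1100 (V=4.5792). Price 0.9749; hedge Δ=-0.0587, bond B=9.2548.
Verification: the root portfolio costs Δ(0,0)·S0 + B(0,0) = 0.9749, matching V0.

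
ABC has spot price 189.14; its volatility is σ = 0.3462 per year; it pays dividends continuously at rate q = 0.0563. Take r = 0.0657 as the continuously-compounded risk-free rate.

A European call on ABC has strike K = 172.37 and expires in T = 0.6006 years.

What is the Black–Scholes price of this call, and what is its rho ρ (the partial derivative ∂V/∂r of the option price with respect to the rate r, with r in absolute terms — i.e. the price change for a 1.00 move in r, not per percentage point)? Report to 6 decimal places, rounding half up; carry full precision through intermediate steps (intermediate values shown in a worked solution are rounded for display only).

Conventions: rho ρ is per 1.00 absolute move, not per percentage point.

σ√T = 0.3462·√0.6006 = 0.268299
d₁ = (ln(S/K) + (r−q+σ²/2)T) / (σ√T) = (ln(189.14/172.37) + (0.0657−0.0563+0.3462²/2)·0.6006) / 0.268299 = (0.092844 + 0.041638) / 0.268299 = 0.501239
d₂ = d₁ − σ√T = 0.501239 − 0.268299 = 0.232939
e^{−rT} = 0.961309
e^{−qT} = 0.966752
N(d₁) = 0.691898,  N(d₂) = 0.592096
Call price V = S·e^{−qT}·N(d₁) − K·e^{−rT}·N(d₂) = 126.514591 − 98.110758 = 28.403833
ρ = K·T·e^{−rT}·N(d₂) = 58.925321

price = 28.403833
ρ = 58.925321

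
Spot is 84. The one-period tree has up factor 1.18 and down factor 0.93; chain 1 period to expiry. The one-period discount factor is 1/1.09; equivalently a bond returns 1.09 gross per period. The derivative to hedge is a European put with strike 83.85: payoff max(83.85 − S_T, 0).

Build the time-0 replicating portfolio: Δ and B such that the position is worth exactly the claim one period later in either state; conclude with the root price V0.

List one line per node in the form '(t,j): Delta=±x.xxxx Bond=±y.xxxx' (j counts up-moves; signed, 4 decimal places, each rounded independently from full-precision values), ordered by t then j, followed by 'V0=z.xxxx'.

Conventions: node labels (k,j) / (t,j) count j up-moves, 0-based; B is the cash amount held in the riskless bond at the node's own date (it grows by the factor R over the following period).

Under the risk-neutral measure, an up-move has probability p* = (R−d)/(u−d) = 0.6400 and values discount at R = 1.09.
Payoffs at expiry: V(1,0)=5.7300, V(1,1)=0.0000
Node (0,0) S=84.0000: V=(p*·0.0000+(1−p*)·5.7300)/1.09=1.8925; Δ=(0.0000−5.7300)/(99.1200−78.1200)=-0.2729; B=V−Δ·S=24.8125
Sanity check at the root: Δ(0,0)·S0 + B(0,0) reproduces V0 = 1.8925.

(0,0): Delta=-0.2729 Bond=24.8125
V0=1.8925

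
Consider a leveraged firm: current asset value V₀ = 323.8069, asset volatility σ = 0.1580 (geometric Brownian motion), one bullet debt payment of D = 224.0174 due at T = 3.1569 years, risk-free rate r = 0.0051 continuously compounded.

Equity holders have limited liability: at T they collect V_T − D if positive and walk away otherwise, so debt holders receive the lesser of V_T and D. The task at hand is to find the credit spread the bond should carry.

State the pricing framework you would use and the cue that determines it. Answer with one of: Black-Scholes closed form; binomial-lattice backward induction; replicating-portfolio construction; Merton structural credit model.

Key observation: the data describe a firm's assets (V₀ = 323.8069, GBM) and a single zero-coupon debt of face 224.0174, so credit quantities follow from equity-as-call in the structural model.

framework: Merton structural credit model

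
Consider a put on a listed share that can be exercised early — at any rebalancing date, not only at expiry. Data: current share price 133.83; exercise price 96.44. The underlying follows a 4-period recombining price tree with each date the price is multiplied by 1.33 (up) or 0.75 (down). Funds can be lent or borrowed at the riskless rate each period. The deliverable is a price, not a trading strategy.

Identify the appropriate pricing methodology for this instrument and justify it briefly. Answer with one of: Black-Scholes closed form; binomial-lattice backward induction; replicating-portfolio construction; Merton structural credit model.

Key observation: the exercise right at every one of the 4 steps is what matters: each node needs max(96.44 − S, continuation), which only the stepwise tree valuation starting from spot 133.83 delivers.

framework: binomial-lattice backward induction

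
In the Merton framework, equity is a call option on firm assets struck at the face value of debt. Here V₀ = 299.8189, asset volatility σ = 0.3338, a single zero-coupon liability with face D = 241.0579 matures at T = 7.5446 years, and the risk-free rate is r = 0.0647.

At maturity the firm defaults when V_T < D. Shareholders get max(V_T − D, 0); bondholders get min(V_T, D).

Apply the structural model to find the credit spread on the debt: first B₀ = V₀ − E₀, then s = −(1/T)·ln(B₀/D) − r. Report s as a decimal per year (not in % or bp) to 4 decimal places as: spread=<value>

Equity is a call on the firm's assets struck at D = 241.0579:
d₁ = [ln(V₀/D) + (r + σ²/2)T] / (σ√T)
   = [ln(299.8189/241.0579) + (0.0647 + 0.5·0.3338²)·7.5446] / (0.3338·√7.5446)
   = [0.218141 + 0.908454] / 0.916863 = 1.228751
d₂ = d₁ − σ√T = 1.228751 − 0.916863 = 0.311888
N(d₁) = 0.890417,  N(d₂) = 0.622437,  e^(−rT) = 0.613770
E₀ = V₀·N(d₁) − D·e^(−rT)·N(d₂)
   = 299.8189·0.890417 − 241.0579·0.613770·0.622437 = 174.871887
B₀ = V₀ − E₀ = 299.8189 − 174.871887 = 124.947013
spread = −(1/T)·ln(B₀/D) − r = −(1/7.5446)·ln(124.947013/241.0579) − 0.0647 = 0.02240169

spread=0.0224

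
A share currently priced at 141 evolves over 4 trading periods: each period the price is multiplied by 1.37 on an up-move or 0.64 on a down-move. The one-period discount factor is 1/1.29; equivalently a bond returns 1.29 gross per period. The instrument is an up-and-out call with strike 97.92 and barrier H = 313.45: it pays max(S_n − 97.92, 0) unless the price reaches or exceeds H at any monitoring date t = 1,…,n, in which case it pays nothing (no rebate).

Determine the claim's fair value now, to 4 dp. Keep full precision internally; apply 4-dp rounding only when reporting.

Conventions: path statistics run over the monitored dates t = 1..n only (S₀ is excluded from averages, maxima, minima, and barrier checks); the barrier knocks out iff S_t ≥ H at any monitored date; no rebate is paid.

price = 11.4568

With p* = (R−d)/(u−d) = 0.8904, sum probability × payoff across the paths and divide by R^4.
Enumerate all 2^4 = 16 price paths (U = up ×1.37, D = down ×0.64); each path with k up-moves has probability p*^k·(1−p*)^(4−k).
DDDD: M=90.2400, payoff=0.0000, prob=0.000144
UDDD: M=193.1700, payoff=0.0000, prob=0.001172
DUDD: M=123.6288, payoff=0.0000, prob=0.001172
UUDD: M=264.6429, payoff=10.4777, prob=0.009522
DDUD: M=90.2400, payoff=0.0000, prob=0.001172
UDUD: M=193.1700, payoff=10.4777, prob=0.009522
DUUD: M=169.3715, payoff=10.4777, prob=0.009522
UUUD: M=362.5608, payoff=0.0000, prob=0.077364
DDDU: M=90.2400, payoff=0.0000, prob=0.001172
UDDU: M=193.1700, payoff=10.4777, prob=0.009522
DUDU: M=123.6288, payoff=10.4777, prob=0.009522
UUDU: M=264.6429, payoff=134.1189, prob=0.077364
DDUU: M=108.3977, payoff=10.4777, prob=0.009522
UDUU: M=232.0389, payoff=134.1189, prob=0.077364
DUUU: M=232.0389, payoff=134.1189, prob=0.077364
UUUU: M=496.7083, payoff=0.0000, prob=0.628582
Price = Σ prob·payoff / R^4 = 31.726497 / 2.769229 = 11.4568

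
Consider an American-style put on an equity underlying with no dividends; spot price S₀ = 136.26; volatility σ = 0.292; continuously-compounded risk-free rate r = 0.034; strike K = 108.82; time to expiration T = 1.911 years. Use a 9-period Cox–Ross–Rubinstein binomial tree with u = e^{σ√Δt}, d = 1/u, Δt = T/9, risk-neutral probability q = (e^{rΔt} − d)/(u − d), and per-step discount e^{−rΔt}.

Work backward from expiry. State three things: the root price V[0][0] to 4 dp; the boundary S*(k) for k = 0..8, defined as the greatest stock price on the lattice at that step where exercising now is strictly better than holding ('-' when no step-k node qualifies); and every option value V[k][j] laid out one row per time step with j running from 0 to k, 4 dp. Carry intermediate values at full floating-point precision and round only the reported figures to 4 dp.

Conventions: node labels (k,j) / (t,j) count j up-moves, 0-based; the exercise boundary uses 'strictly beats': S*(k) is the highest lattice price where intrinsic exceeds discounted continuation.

price = 6.9801
boundary = - - - - - 69.5330 79.5475 69.5330 79.5475
tree:
6.9801
10.4759 3.4913
15.3219 5.6512 1.3235
21.7472 8.9460 2.3494 0.2889
29.8131 13.7801 4.1110 0.5742 0.0000
39.2870 20.5180 7.0604 1.1413 0.0000 0.0000
48.0407 29.2725 11.8256 2.2686 0.0000 0.0000 0.0000
55.6924 39.2870 19.1162 4.5093 0.0000 0.0000 0.0000 0.0000
62.3808 48.0407 29.2725 8.9630 0.0000 0.0000 0.0000 0.0000 0.0000
68.2272 55.6924 39.2870 17.8157 0.0000 0.0000 0.0000 0.0000 0.0000 0.0000

Δt=0.21233  u=1.14402  d=0.87411  q=0.49326  discount=0.99281
step 9 (expiry): payoffs max(K−S,0) = 68.2272 55.6924 39.2870 17.8157 0.0000 0.0000 0.0000 0.0000 0.0000 0.0000
step 8: (k=8,j=0): S=46.4392, K−S=62.3808, hold=61.5980 ⇒ V=62.3808 exercise | (k=8,j=1): S=60.7793, K−S=48.0407, hold=47.2579 ⇒ V=48.0407 exercise | (k=8,j=2): S=79.5475, K−S=29.2725, hold=28.4897 ⇒ V=29.2725 exercise | (k=8,j=3): S=104.1112, K−S=4.7088, hold=8.9630 ⇒ V=8.9630 continue | (k=8,j=4): S=136.2600, K−S=0.0000, hold=0.0000 ⇒ V=0.0000 continue | (k=8,j=5): S=178.3361, K−S=0.0000, hold=0.0000 ⇒ V=0.0000 continue | (k=8,j=6): S=233.4050, K−S=0.0000, hold=0.0000 ⇒ V=0.0000 continue | (k=8,j=7): S=305.4787, K−S=0.0000, hold=0.0000 ⇒ V=0.0000 continue | (k=8,j=8): S=399.8083, K−S=0.0000, hold=0.0000 ⇒ V=0.0000 continue  boundary S*=79.5475
step 7: (k=7,j=0): S=53.1276, K−S=55.6924, hold=54.9096 ⇒ V=55.6924 exercise | (k=7,j=1): S=69.5330, K−S=39.2870, hold=38.5042 ⇒ V=39.2870 exercise | (k=7,j=2): S=91.0043, K−S=17.8157, hold=19.1162 ⇒ V=19.1162 continue | (k=7,j=3): S=119.1058, K−S=0.0000, hold=4.5093 ⇒ V=4.5093 continue | (k=7,j=4): S=155.8848, K−S=0.0000, hold=0.0000 ⇒ V=0.0000 continue | (k=7,j=5): S=204.0209, K−S=0.0000, hold=0.0000 ⇒ V=0.0000 continue | (k=7,j=6): S=267.0211, K−S=0.0000, hold=0.0000 ⇒ V=0.0000 continue | (k=7,j=7): S=349.4752, K−S=0.0000, hold=0.0000 ⇒ V=0.0000 continue  boundary S*=69.5330
step 6: (k=6,j=0): S=60.7793, K−S=48.0407, hold=47.2579 ⇒ V=48.0407 exercise | (k=6,j=1): S=79.5475, K−S=29.2725, hold=29.1266 ⇒ V=29.2725 exercise | (k=6,j=2): S=104.1112, K−S=4.7088, hold=11.8256 ⇒ V=11.8256 continue | (k=6,j=3): S=136.2600, K−S=0.0000, hold=2.2686 ⇒ V=2.2686 continue | (k=6,j=4): S=178.3361, K−S=0.0000, hold=0.0000 ⇒ V=0.0000 continue | (k=6,j=5): S=233.4050, K−S=0.0000, hold=0.0000 ⇒ V=0.0000 continue | (k=6,j=6): S=305.4787, K−S=0.0000, hold=0.0000 ⇒ V=0.0000 continue  boundary S*=79.5475
step 5: (k=5,j=0): S=69.5330, K−S=39.2870, hold=38.5042 ⇒ V=39.2870 exercise | (k=5,j=1): S=91.0043, K−S=17.8157, hold=20.5180 ⇒ V=20.5180 continue | (k=5,j=2): S=119.1058, K−S=0.0000, hold=7.0604 ⇒ V=7.0604 continue | (k=5,j=3): S=155.8848, K−S=0.0000, hold=1.1413 ⇒ V=1.1413 continue | (k=5,j=4): S=204.0209, K−S=0.0000, hold=0.0000 ⇒ V=0.0000 continue | (k=5,j=5): S=267.0211, K−S=0.0000, hold=0.0000 ⇒ V=0.0000 continue  boundary S*=69.5330
step 4: (k=4,j=0): S=79.5475, K−S=29.2725, hold=29.8131 ⇒ V=29.8131 continue | (k=4,j=1): S=104.1112, K−S=4.7088, hold=13.7801 ⇒ V=13.7801 continue | (k=4,j=2): S=136.2600, K−S=0.0000, hold=4.1110 ⇒ V=4.1110 continue | (k=4,j=3): S=178.3361, K−S=0.0000, hold=0.5742 ⇒ V=0.5742 continue | (k=4,j=4): S=233.4050, K−S=0.0000, hold=0.0000 ⇒ V=0.0000 continue  boundary S*=-
step 3: (k=3,j=0): S=91.0043, K−S=17.8157, hold=21.7472 ⇒ V=21.7472 continue | (k=3,j=1): S=119.1058, K−S=0.0000, hold=8.9460 ⇒ V=8.9460 continue | (k=3,j=2): S=155.8848, K−S=0.0000, hold=2.3494 ⇒ V=2.3494 continue | (k=3,j=3): S=204.0209, K−S=0.0000, hold=0.2889 ⇒ V=0.2889 continue  boundary S*=-
step 2: (k=2,j=0): S=104.1112, K−S=4.7088, hold=15.3219 ⇒ V=15.3219 continue | (k=2,j=1): S=136.2600, K−S=0.0000, hold=5.6512 ⇒ V=5.6512 continue | (k=2,j=2): S=178.3361, K−S=0.0000, hold=1.3235 ⇒ V=1.3235 continue  boundary S*=-
step 1: (k=1,j=0): S=119.1058, K−S=0.0000, hold=10.4759 ⇒ V=10.4759 continue | (k=1,j=1): S=155.8848, K−S=0.0000, hold=3.4913 ⇒ V=3.4913 continue  boundary S*=-
step 0: (k=0,j=0): S=136.2600, K−S=0.0000, hold=6.9801 ⇒ V=6.9801 continue  boundary S*=-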